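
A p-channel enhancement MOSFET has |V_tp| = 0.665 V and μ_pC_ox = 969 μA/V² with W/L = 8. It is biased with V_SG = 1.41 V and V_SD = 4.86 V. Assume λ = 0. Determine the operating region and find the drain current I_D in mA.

k_p = μ_pC_ox · (W/L) = 7.752 mA/V².
V_ov = V_SG − |V_tp| = 1.41 − 0.665 = 0.745 V.
Since V_SD = 4.86 V ≥ V_ov = 0.745 V, the device is in saturation.
I_D = ½ k_p V_ov² = 0.5 × 7.752 × 0.745² = 2.15 mA.

Saturation; I_D = 2.15 mA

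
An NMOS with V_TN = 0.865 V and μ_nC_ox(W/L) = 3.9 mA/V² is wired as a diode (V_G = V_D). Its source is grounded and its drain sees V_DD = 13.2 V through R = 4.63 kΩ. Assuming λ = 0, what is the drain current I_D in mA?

I_D = 2.42 mA

With gate tied to drain, V_GS = V_DS ≥ V_GS − V_TN, so the device is in saturation.
KCL at the drain: ½ k_n (V_GS − V_TN)² = (V_DD − V_GS)/R.
Let x = V_GS − 0.865. Then 9.03 x² + x − 12.33 = 0, giving x = 1.11 V (positive root), so V_GS = 1.98 V.
I_D = (V_DD − V_GS)/R = (13.2 − 1.98) / 4.63 = 2.42 mA.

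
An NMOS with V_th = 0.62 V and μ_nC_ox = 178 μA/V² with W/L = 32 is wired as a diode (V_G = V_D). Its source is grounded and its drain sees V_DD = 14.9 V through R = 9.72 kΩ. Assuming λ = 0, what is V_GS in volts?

With gate tied to drain, V_GS = V_DS ≥ V_GS − V_th, so the device is in saturation.
k_n = μ_nC_ox · (W/L) = 5.696 mA/V².
KCL at the drain: ½ k_n (V_GS − V_th)² = (V_DD − V_GS)/R.
Let x = V_GS − 0.62. Then 27.7 x² + x − 14.28 = 0, giving x = 0.7 V (positive root), so V_GS = 1.32 V.
I_D = (V_DD − V_GS)/R = (14.9 − 1.32) / 9.72 = 1.4 mA.

V_GS = 1.32 V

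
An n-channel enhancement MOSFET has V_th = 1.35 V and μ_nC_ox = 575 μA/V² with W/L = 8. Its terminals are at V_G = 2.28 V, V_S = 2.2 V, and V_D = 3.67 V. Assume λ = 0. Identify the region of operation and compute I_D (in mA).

Cutoff; I_D = 0 mA

V_GS = V_G − V_S = 2.28 − 2.2 = 0.08 V; V_DS = V_D − V_S = 3.67 − 2.2 = 1.47 V.
V_GS = 0.08 V < V_th = 1.35 V, so the transistor is in cutoff.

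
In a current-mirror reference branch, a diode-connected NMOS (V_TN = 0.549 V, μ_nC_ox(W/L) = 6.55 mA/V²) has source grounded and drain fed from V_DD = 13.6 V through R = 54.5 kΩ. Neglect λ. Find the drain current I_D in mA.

With gate tied to drain, V_GS = V_DS ≥ V_GS − V_TN, so the device is in saturation.
KCL at the drain: ½ k_n (V_GS − V_TN)² = (V_DD − V_GS)/R.
Let x = V_GS − 0.549. Then 178 x² + x − 13.05 = 0, giving x = 0.268 V (positive root), so V_GS = 0.817 V.
I_D = (V_DD − V_GS)/R = (13.6 − 0.817) / 54.5 = 0.235 mA.

I_D = 0.235 mA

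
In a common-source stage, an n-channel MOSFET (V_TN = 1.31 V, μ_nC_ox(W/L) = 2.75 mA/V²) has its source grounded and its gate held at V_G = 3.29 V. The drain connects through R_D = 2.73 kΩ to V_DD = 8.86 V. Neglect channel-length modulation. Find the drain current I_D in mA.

I_D = 3.00 mA

V_GS = V_G = 3.29 V, so V_ov = 3.29 − 1.31 = 1.98 V.
Assume saturation: I_D = ½ k_n V_ov² = 0.5 × 2.75 × 1.98² = 5.39 mA, giving V_DS = V_DD − I_D R_D = 8.86 − 5.39 × 2.73 = -5.86 V.
But -5.86 V < V_ov = 1.98 V, so the device is actually in triode.
In triode I_D = k_n[V_ov V_DS − ½ V_DS²] and I_D = (V_DD − V_DS)/R_D. Equating: 3.75 V_DS² − 15.86 V_DS + 8.86 = 0, giving V_DS = 0.662 V (the root below V_ov).
I_D = (8.86 − 0.662) / 2.73 = 3 mA.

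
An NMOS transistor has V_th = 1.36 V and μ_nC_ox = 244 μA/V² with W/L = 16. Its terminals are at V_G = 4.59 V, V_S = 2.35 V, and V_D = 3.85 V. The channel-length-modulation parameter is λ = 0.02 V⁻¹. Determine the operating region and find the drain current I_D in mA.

Saturation; I_D = 1.56 mA

V_GS = V_G − V_S = 4.59 − 2.35 = 2.24 V; V_DS = V_D − V_S = 3.85 − 2.35 = 1.5 V.
k_n = μ_nC_ox · (W/L) = 3.904 mA/V².
V_ov = V_GS − V_th = 2.24 − 1.36 = 0.88 V.
Since V_DS = 1.5 V ≥ V_ov = 0.88 V, the device is in saturation.
I_D = ½ k_n V_ov² (1 + λ V_DS) = 0.5 × 3.904 × 0.88² × (1 + 0.02 × 1.5) = 1.56 mA.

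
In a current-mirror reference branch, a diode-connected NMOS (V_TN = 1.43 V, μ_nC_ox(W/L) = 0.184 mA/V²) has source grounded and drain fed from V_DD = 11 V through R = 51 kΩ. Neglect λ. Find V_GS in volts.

With gate tied to drain, V_GS = V_DS ≥ V_GS − V_TN, so the device is in saturation.
KCL at the drain: ½ k_n (V_GS − V_TN)² = (V_DD − V_GS)/R.
Let x = V_GS − 1.43. Then 4.69 x² + x − 9.57 = 0, giving x = 1.33 V (positive root), so V_GS = 2.76 V.
I_D = (V_DD − V_GS)/R = (11 − 2.76) / 51 = 0.162 mA.

V_GS = 2.76 V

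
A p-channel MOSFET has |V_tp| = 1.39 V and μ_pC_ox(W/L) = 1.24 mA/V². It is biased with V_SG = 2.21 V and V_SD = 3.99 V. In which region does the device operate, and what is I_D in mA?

V_ov = V_SG − |V_tp| = 2.21 − 1.39 = 0.82 V.
Since V_SD = 3.99 V ≥ V_ov = 0.82 V, the device is in saturation.
I_D = ½ k_p V_ov² = 0.5 × 1.24 × 0.82² = 0.417 mA.

Saturation; I_D = 0.417 mA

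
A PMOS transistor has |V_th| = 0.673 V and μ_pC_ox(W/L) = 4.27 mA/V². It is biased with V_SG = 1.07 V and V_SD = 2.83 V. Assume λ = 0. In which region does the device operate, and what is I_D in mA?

Saturation; I_D = 0.336 mA

V_ov = V_SG − |V_th| = 1.07 − 0.673 = 0.397 V.
Since V_SD = 2.83 V ≥ V_ov = 0.397 V, the device is in saturation.
I_D = ½ k_p V_ov² = 0.5 × 4.27 × 0.397² = 0.336 mA.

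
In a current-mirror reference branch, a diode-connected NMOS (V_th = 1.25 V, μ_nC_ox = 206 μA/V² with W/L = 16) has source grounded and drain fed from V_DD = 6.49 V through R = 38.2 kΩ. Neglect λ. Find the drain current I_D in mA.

I_D = 0.130 mA

With gate tied to drain, V_GS = V_DS ≥ V_GS − V_th, so the device is in saturation.
k_n = μ_nC_ox · (W/L) = 3.296 mA/V².
KCL at the drain: ½ k_n (V_GS − V_th)² = (V_DD − V_GS)/R.
Let x = V_GS − 1.25. Then 63 x² + x − 5.24 = 0, giving x = 0.281 V (positive root), so V_GS = 1.53 V.
I_D = (V_DD − V_GS)/R = (6.49 − 1.53) / 38.2 = 0.13 mA.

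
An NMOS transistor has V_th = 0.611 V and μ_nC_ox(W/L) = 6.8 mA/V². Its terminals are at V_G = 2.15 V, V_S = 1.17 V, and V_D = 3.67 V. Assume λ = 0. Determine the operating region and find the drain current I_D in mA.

V_GS = V_G − V_S = 2.15 − 1.17 = 0.98 V; V_DS = V_D − V_S = 3.67 − 1.17 = 2.5 V.
V_ov = V_GS − V_th = 0.98 − 0.611 = 0.369 V.
Since V_DS = 2.5 V ≥ V_ov = 0.369 V, the device is in saturation.
I_D = ½ k_n V_ov² = 0.5 × 6.8 × 0.369² = 0.463 mA.

Saturation; I_D = 0.463 mA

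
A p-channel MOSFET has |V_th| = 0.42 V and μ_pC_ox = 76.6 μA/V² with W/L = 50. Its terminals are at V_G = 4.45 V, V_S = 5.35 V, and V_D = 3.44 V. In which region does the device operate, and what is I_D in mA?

V_SG = V_S − V_G = 5.35 − 4.45 = 0.9 V; V_SD = V_S − V_D = 5.35 − 3.44 = 1.91 V.
k_p = μ_pC_ox · (W/L) = 3.83 mA/V².
V_ov = V_SG − |V_th| = 0.9 − 0.42 = 0.48 V.
Since V_SD = 1.91 V ≥ V_ov = 0.48 V, the device is in saturation.
I_D = ½ k_p V_ov² = 0.5 × 3.83 × 0.48² = 0.441 mA.

Saturation; I_D = 0.441 mA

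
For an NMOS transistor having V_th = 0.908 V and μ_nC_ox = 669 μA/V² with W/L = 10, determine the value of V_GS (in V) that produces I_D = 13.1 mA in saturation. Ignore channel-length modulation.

k_n = μ_nC_ox · (W/L) = 6.69 mA/V².
In saturation I_D = ½ k_n (V_GS − V_th)², so V_GS − V_th = √(2 I_D / k_n) = √(2 × 13.1 / 6.69) = 1.98 V.
V_GS = 0.908 + 1.98 = 2.89 V.

V_GS = 2.89 V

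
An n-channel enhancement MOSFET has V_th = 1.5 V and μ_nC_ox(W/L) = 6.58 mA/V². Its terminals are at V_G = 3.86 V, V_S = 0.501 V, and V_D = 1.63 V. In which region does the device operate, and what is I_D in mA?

Triode; I_D = 9.62 mA

V_GS = V_G − V_S = 3.86 − 0.501 = 3.36 V; V_DS = V_D − V_S = 1.63 − 0.501 = 1.13 V.
V_ov = V_GS − V_th = 3.36 − 1.5 = 1.86 V.
Since V_DS = 1.13 V < V_ov = 1.86 V, the device is in the triode region.
I_D = k_n [V_ov · V_DS − ½ V_DS²] = 6.58 × [1.86 × 1.13 − 0.5 × 1.13²] = 9.62 mA.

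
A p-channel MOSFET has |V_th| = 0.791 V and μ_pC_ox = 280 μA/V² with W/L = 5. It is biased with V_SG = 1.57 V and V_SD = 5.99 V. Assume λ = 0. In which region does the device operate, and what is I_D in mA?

Saturation; I_D = 0.425 mA

k_p = μ_pC_ox · (W/L) = 1.4 mA/V².
V_ov = V_SG − |V_th| = 1.57 − 0.791 = 0.779 V.
Since V_SD = 5.99 V ≥ V_ov = 0.779 V, the device is in saturation.
I_D = ½ k_p V_ov² = 0.5 × 1.4 × 0.779² = 0.425 mA.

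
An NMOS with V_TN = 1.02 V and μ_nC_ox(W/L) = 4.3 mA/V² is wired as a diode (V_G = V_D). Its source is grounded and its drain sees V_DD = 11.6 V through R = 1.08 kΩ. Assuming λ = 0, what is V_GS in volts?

With gate tied to drain, V_GS = V_DS ≥ V_GS − V_TN, so the device is in saturation.
KCL at the drain: ½ k_n (V_GS − V_TN)² = (V_DD − V_GS)/R.
Let x = V_GS − 1.02. Then 2.32 x² + x − 10.58 = 0, giving x = 1.93 V (positive root), so V_GS = 2.95 V.
I_D = (V_DD − V_GS)/R = (11.6 − 2.95) / 1.08 = 8.01 mA.

V_GS = 2.95 V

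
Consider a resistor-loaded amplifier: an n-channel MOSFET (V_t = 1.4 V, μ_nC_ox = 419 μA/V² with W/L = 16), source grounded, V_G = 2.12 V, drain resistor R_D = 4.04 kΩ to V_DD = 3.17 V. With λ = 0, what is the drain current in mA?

V_GS = V_G = 2.12 V, so V_ov = 2.12 − 1.4 = 0.72 V.
k_n = μ_nC_ox · (W/L) = 6.704 mA/V².
Assume saturation: I_D = ½ k_n V_ov² = 0.5 × 6.704 × 0.72² = 1.74 mA, giving V_DS = V_DD − I_D R_D = 3.17 − 1.74 × 4.04 = -3.85 V.
But -3.85 V < V_ov = 0.72 V, so the device is actually in triode.
In triode I_D = k_n[V_ov V_DS − ½ V_DS²] and I_D = (V_DD − V_DS)/R_D. Equating: 13.5 V_DS² − 20.5 V_DS + 3.17 = 0, giving V_DS = 0.175 V (the root below V_ov).
I_D = (3.17 − 0.175) / 4.04 = 0.741 mA.

I_D = 0.741 mA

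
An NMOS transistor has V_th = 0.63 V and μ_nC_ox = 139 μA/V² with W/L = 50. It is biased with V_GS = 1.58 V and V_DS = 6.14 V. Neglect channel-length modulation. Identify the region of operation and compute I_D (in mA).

Saturation; I_D = 3.14 mA

k_n = μ_nC_ox · (W/L) = 6.95 mA/V².
V_ov = V_GS − V_th = 1.58 − 0.63 = 0.95 V.
Since V_DS = 6.14 V ≥ V_ov = 0.95 V, the device is in saturation.
I_D = ½ k_n V_ov² = 0.5 × 6.95 × 0.95² = 3.14 mA.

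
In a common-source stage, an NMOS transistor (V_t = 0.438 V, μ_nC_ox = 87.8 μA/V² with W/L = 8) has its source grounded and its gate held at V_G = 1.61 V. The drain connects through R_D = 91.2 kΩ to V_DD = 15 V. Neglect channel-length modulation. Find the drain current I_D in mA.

I_D = 0.162 mA

V_GS = V_G = 1.61 V, so V_ov = 1.61 − 0.438 = 1.17 V.
k_n = μ_nC_ox · (W/L) = 0.7024 mA/V².
Assume saturation: I_D = ½ k_n V_ov² = 0.5 × 0.7024 × 1.17² = 0.482 mA, giving V_DS = V_DD − I_D R_D = 15 − 0.482 × 91.2 = -29 V.
But -29 V < V_ov = 1.17 V, so the device is actually in triode.
In triode I_D = k_n[V_ov V_DS − ½ V_DS²] and I_D = (V_DD − V_DS)/R_D. Equating: 32 V_DS² − 76.08 V_DS + 15 = 0, giving V_DS = 0.217 V (the root below V_ov).
I_D = (15 − 0.217) / 91.2 = 0.162 mA.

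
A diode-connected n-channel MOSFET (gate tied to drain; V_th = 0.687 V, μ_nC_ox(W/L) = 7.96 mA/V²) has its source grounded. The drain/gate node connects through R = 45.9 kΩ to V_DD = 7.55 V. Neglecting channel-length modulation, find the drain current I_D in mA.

With gate tied to drain, V_GS = V_DS ≥ V_GS − V_th, so the device is in saturation.
KCL at the drain: ½ k_n (V_GS − V_th)² = (V_DD − V_GS)/R.
Let x = V_GS − 0.687. Then 183 x² + x − 6.863 = 0, giving x = 0.191 V (positive root), so V_GS = 0.878 V.
I_D = (V_DD − V_GS)/R = (7.55 − 0.878) / 45.9 = 0.145 mA.

I_D = 0.145 mA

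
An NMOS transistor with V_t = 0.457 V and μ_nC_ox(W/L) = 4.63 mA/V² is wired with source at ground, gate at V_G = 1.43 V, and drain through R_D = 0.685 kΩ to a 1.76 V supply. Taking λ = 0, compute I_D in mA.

V_GS = V_G = 1.43 V, so V_ov = 1.43 − 0.457 = 0.973 V.
Assume saturation: I_D = ½ k_n V_ov² = 0.5 × 4.63 × 0.973² = 2.19 mA, giving V_DS = V_DD − I_D R_D = 1.76 − 2.19 × 0.685 = 0.259 V.
But 0.259 V < V_ov = 0.973 V, so the device is actually in triode.
In triode I_D = k_n[V_ov V_DS − ½ V_DS²] and I_D = (V_DD − V_DS)/R_D. Equating: 1.59 V_DS² − 4.086 V_DS + 1.76 = 0, giving V_DS = 0.547 V (the root below V_ov).
I_D = (1.76 − 0.547) / 0.685 = 1.77 mA.

I_D = 1.77 mA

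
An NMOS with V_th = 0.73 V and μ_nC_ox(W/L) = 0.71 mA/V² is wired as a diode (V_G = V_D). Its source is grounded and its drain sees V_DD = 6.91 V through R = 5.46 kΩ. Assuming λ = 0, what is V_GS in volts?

V_GS = 2.28 V

With gate tied to drain, V_GS = V_DS ≥ V_GS − V_th, so the device is in saturation.
KCL at the drain: ½ k_n (V_GS − V_th)² = (V_DD − V_GS)/R.
Let x = V_GS − 0.73. Then 1.94 x² + x − 6.18 = 0, giving x = 1.55 V (positive root), so V_GS = 2.28 V.
I_D = (V_DD − V_GS)/R = (6.91 − 2.28) / 5.46 = 0.849 mA.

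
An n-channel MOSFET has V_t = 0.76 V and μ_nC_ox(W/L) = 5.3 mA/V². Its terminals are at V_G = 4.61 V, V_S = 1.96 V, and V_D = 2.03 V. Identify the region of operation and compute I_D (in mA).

Triode; I_D = 0.688 mA

V_GS = V_G − V_S = 4.61 − 1.96 = 2.65 V; V_DS = V_D − V_S = 2.03 − 1.96 = 0.07 V.
V_ov = V_GS − V_t = 2.65 − 0.76 = 1.89 V.
Since V_DS = 0.07 V < V_ov = 1.89 V, the device is in the triode region.
I_D = k_n [V_ov · V_DS − ½ V_DS²] = 5.3 × [1.89 × 0.07 − 0.5 × 0.07²] = 0.688 mA.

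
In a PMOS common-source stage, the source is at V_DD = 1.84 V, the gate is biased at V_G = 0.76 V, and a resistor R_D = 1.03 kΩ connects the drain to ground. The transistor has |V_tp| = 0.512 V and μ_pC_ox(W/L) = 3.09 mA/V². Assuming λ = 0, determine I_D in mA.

I_D = 0.498 mA

V_SG = V_DD − V_G = 1.84 − 0.76 = 1.08 V, so V_ov = 1.08 − 0.512 = 0.568 V.
Assume saturation: I_D = ½ k_p V_ov² = 0.5 × 3.09 × 0.568² = 0.498 mA, giving V_SD = V_DD − I_D R_D = 1.84 − 0.498 × 1.03 = 1.33 V.
V_SD = 1.33 V ≥ V_ov = 0.568 V, confirming saturation.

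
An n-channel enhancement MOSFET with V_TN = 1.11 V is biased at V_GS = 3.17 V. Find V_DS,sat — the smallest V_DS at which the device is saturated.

The boundary between triode and saturation is V_DS = V_GS − V_TN = V_ov.
V_ov = 3.17 − 1.11 = 2.06 V.

V_DS,sat = 2.06 V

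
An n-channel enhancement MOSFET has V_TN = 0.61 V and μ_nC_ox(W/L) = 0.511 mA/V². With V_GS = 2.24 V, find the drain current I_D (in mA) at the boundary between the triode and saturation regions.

At the boundary V_DS = V_ov = V_GS − V_TN = 2.24 − 0.61 = 1.63 V.
I_D = ½ k_n V_ov² = 0.5 × 0.511 × 1.63² = 0.679 mA.

I_D = 0.679 mA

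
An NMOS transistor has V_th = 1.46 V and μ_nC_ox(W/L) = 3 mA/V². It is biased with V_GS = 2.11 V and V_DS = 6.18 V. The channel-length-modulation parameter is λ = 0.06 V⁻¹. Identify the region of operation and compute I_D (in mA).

Saturation; I_D = 0.869 mA

V_ov = V_GS − V_th = 2.11 − 1.46 = 0.65 V.
Since V_DS = 6.18 V ≥ V_ov = 0.65 V, the device is in saturation.
I_D = ½ k_n V_ov² (1 + λ V_DS) = 0.5 × 3 × 0.65² × (1 + 0.06 × 6.18) = 0.869 mA.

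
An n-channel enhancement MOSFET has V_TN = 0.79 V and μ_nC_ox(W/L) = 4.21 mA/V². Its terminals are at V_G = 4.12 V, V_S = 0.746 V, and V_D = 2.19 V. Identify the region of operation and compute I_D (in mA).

Triode; I_D = 11.3 mA

V_GS = V_G − V_S = 4.12 − 0.746 = 3.37 V; V_DS = V_D − V_S = 2.19 − 0.746 = 1.44 V.
V_ov = V_GS − V_TN = 3.37 − 0.79 = 2.58 V.
Since V_DS = 1.44 V < V_ov = 2.58 V, the device is in the triode region.
I_D = k_n [V_ov · V_DS − ½ V_DS²] = 4.21 × [2.58 × 1.44 − 0.5 × 1.44²] = 11.3 mA.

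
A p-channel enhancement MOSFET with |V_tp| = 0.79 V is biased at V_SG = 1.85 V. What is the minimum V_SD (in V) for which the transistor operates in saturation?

The boundary between triode and saturation is V_SD = V_SG − |V_tp| = V_ov.
V_ov = 1.85 − 0.79 = 1.06 V.

V_SD,sat = 1.06 V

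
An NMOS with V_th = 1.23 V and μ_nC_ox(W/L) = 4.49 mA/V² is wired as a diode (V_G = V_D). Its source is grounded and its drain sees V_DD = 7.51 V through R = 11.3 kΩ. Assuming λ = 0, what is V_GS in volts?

With gate tied to drain, V_GS = V_DS ≥ V_GS − V_th, so the device is in saturation.
KCL at the drain: ½ k_n (V_GS − V_th)² = (V_DD − V_GS)/R.
Let x = V_GS − 1.23. Then 25.4 x² + x − 6.28 = 0, giving x = 0.478 V (positive root), so V_GS = 1.71 V.
I_D = (V_DD − V_GS)/R = (7.51 − 1.71) / 11.3 = 0.513 mA.

V_GS = 1.71 V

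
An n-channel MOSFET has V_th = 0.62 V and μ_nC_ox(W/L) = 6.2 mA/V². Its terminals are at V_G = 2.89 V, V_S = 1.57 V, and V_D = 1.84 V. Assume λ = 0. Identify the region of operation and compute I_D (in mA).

V_GS = V_G − V_S = 2.89 − 1.57 = 1.32 V; V_DS = V_D − V_S = 1.84 − 1.57 = 0.27 V.
V_ov = V_GS − V_th = 1.32 − 0.62 = 0.7 V.
Since V_DS = 0.27 V < V_ov = 0.7 V, the device is in the triode region.
I_D = k_n [V_ov · V_DS − ½ V_DS²] = 6.2 × [0.7 × 0.27 − 0.5 × 0.27²] = 0.946 mA.

Triode; I_D = 0.946 mA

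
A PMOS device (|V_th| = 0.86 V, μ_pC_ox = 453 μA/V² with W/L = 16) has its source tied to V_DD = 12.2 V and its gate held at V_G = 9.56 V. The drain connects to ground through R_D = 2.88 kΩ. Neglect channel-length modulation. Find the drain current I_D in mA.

I_D = 4.11 mA

V_SG = V_DD − V_G = 12.2 − 9.56 = 2.64 V, so V_ov = 2.64 − 0.86 = 1.78 V.
k_p = μ_pC_ox · (W/L) = 7.248 mA/V².
Assume saturation: I_D = ½ k_p V_ov² = 0.5 × 7.248 × 1.78² = 11.5 mA, giving V_SD = V_DD − I_D R_D = 12.2 − 11.5 × 2.88 = -20.9 V.
But -20.9 V < V_ov = 1.78 V, so the device is actually in triode.
In triode I_D = k_p[V_ov V_SD − ½ V_SD²] and I_D = (V_DD − V_SD)/R_D. Equating: 10.4 V_SD² − 38.16 V_SD + 12.2 = 0, giving V_SD = 0.354 V (the root below V_ov).
I_D = (12.2 − 0.354) / 2.88 = 4.11 mA.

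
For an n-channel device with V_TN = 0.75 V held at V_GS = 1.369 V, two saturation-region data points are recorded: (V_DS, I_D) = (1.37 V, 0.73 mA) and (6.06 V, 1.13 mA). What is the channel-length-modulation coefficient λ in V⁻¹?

λ = 0.139 V⁻¹

With V_GS fixed, I_D ∝ (1 + λ V_DS) in saturation, so I_D2/I_D1 = (1 + λ V_DS2)/(1 + λ V_DS1).
1.13/0.73 = 1.548 = (1 + 6.06 λ)/(1 + 1.37 λ).
Solving: λ (I_D1 V_DS2 − I_D2 V_DS1) = I_D2 − I_D1, so λ = (1.13 − 0.73) / (0.73 × 6.06 − 1.13 × 1.37) = 0.4 / 2.88 = 0.139 V⁻¹.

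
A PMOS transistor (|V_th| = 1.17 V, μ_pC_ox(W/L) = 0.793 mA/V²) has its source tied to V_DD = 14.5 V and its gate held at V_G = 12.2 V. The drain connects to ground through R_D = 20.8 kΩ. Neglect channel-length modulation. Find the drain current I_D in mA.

V_SG = V_DD − V_G = 14.5 − 12.2 = 2.3 V, so V_ov = 2.3 − 1.17 = 1.13 V.
Assume saturation: I_D = ½ k_p V_ov² = 0.5 × 0.793 × 1.13² = 0.506 mA, giving V_SD = V_DD − I_D R_D = 14.5 − 0.506 × 20.8 = 3.97 V.
V_SD = 3.97 V ≥ V_ov = 1.13 V, confirming saturation.

I_D = 0.506 mA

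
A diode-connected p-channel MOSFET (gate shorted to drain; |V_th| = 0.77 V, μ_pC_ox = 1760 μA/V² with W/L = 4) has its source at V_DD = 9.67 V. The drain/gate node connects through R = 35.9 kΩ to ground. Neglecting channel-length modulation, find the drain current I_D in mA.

I_D = 0.241 mA

With gate tied to drain, V_SG = V_SD ≥ V_SG − |V_th|, so the device is in saturation.
k_p = μ_pC_ox · (W/L) = 7.04 mA/V².
KCL at the drain: ½ k_p (V_SG − |V_th|)² = (V_DD − V_SG)/R.
Let x = V_SG − 0.77. Then 126 x² + x − 8.9 = 0, giving x = 0.261 V (positive root), so V_SG = 1.03 V.
I_D = (V_DD − V_SG)/R = (9.67 − 1.03) / 35.9 = 0.241 mA.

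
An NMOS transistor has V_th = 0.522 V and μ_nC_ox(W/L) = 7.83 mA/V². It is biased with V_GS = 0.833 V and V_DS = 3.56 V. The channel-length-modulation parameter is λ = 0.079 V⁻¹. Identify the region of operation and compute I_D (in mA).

Saturation; I_D = 0.485 mA

V_ov = V_GS − V_th = 0.833 − 0.522 = 0.311 V.
Since V_DS = 3.56 V ≥ V_ov = 0.311 V, the device is in saturation.
I_D = ½ k_n V_ov² (1 + λ V_DS) = 0.5 × 7.83 × 0.311² × (1 + 0.079 × 3.56) = 0.485 mA.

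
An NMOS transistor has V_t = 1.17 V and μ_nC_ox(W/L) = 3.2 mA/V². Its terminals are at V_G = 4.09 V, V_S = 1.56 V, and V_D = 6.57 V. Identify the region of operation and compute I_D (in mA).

Saturation; I_D = 2.96 mA

V_GS = V_G − V_S = 4.09 − 1.56 = 2.53 V; V_DS = V_D − V_S = 6.57 − 1.56 = 5.01 V.
V_ov = V_GS − V_t = 2.53 − 1.17 = 1.36 V.
Since V_DS = 5.01 V ≥ V_ov = 1.36 V, the device is in saturation.
I_D = ½ k_n V_ov² = 0.5 × 3.2 × 1.36² = 2.96 mA.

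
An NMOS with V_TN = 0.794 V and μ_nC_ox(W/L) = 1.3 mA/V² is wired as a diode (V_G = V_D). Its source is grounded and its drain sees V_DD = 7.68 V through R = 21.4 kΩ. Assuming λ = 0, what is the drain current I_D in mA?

With gate tied to drain, V_GS = V_DS ≥ V_GS − V_TN, so the device is in saturation.
KCL at the drain: ½ k_n (V_GS − V_TN)² = (V_DD − V_GS)/R.
Let x = V_GS − 0.794. Then 13.9 x² + x − 6.886 = 0, giving x = 0.669 V (positive root), so V_GS = 1.46 V.
I_D = (V_DD − V_GS)/R = (7.68 − 1.46) / 21.4 = 0.291 mA.

I_D = 0.291 mA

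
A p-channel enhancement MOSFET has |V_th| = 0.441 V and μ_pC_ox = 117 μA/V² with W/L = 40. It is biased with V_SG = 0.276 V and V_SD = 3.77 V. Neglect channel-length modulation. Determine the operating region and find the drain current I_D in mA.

Cutoff; I_D = 0 mA

V_SG = 0.276 V < |V_th| = 0.441 V, so the transistor is in cutoff.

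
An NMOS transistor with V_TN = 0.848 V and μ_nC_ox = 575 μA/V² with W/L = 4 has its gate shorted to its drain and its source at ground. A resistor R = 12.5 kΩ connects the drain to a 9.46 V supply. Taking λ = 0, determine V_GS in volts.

With gate tied to drain, V_GS = V_DS ≥ V_GS − V_TN, so the device is in saturation.
k_n = μ_nC_ox · (W/L) = 2.3 mA/V².
KCL at the drain: ½ k_n (V_GS − V_TN)² = (V_DD − V_GS)/R.
Let x = V_GS − 0.848. Then 14.4 x² + x − 8.612 = 0, giving x = 0.74 V (positive root), so V_GS = 1.59 V.
I_D = (V_DD − V_GS)/R = (9.46 − 1.59) / 12.5 = 0.63 mA.

V_GS = 1.59 V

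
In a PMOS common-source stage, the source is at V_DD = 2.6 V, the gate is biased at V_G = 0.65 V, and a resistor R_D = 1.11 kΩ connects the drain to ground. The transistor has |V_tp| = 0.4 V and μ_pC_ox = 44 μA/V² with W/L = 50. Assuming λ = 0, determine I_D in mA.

I_D = 1.76 mA

V_SG = V_DD − V_G = 2.6 − 0.65 = 1.95 V, so V_ov = 1.95 − 0.4 = 1.55 V.
k_p = μ_pC_ox · (W/L) = 2.2 mA/V².
Assume saturation: I_D = ½ k_p V_ov² = 0.5 × 2.2 × 1.55² = 2.64 mA, giving V_SD = V_DD − I_D R_D = 2.6 − 2.64 × 1.11 = -0.333 V.
But -0.333 V < V_ov = 1.55 V, so the device is actually in triode.
In triode I_D = k_p[V_ov V_SD − ½ V_SD²] and I_D = (V_DD − V_SD)/R_D. Equating: 1.22 V_SD² − 4.785 V_SD + 2.6 = 0, giving V_SD = 0.652 V (the root below V_ov).
I_D = (2.6 − 0.652) / 1.11 = 1.76 mA.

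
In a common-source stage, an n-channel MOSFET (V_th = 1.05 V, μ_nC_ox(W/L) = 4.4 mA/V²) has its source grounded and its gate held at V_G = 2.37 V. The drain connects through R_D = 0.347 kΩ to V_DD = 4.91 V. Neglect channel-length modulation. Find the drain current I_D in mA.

I_D = 3.83 mA

V_GS = V_G = 2.37 V, so V_ov = 2.37 − 1.05 = 1.32 V.
Assume saturation: I_D = ½ k_n V_ov² = 0.5 × 4.4 × 1.32² = 3.83 mA, giving V_DS = V_DD − I_D R_D = 4.91 − 3.83 × 0.347 = 3.58 V.
V_DS = 3.58 V ≥ V_ov = 1.32 V, confirming saturation.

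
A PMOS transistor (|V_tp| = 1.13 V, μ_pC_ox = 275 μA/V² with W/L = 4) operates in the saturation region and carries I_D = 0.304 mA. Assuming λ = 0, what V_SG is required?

V_SG = 1.87 V

k_p = μ_pC_ox · (W/L) = 1.1 mA/V².
In saturation I_D = ½ k_p (V_SG − |V_tp|)², so V_SG − |V_tp| = √(2 I_D / k_p) = √(2 × 0.304 / 1.1) = 0.743 V.
V_SG = 1.13 + 0.743 = 1.87 V.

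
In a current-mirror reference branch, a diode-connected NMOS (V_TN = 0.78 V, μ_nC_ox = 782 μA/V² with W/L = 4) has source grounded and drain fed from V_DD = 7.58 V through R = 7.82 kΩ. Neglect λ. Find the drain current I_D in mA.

I_D = 0.779 mA

With gate tied to drain, V_GS = V_DS ≥ V_GS − V_TN, so the device is in saturation.
k_n = μ_nC_ox · (W/L) = 3.128 mA/V².
KCL at the drain: ½ k_n (V_GS − V_TN)² = (V_DD − V_GS)/R.
Let x = V_GS − 0.78. Then 12.2 x² + x − 6.8 = 0, giving x = 0.706 V (positive root), so V_GS = 1.49 V.
I_D = (V_DD − V_GS)/R = (7.58 − 1.49) / 7.82 = 0.779 mA.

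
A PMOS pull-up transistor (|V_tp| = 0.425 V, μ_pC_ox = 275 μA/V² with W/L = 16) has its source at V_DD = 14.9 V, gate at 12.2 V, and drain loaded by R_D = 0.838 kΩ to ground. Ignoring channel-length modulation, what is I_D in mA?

I_D = 11.4 mA

V_SG = V_DD − V_G = 14.9 − 12.2 = 2.7 V, so V_ov = 2.7 − 0.425 = 2.28 V.
k_p = μ_pC_ox · (W/L) = 4.4 mA/V².
Assume saturation: I_D = ½ k_p V_ov² = 0.5 × 4.4 × 2.28² = 11.4 mA, giving V_SD = V_DD − I_D R_D = 14.9 − 11.4 × 0.838 = 5.36 V.
V_SD = 5.36 V ≥ V_ov = 2.28 V, confirming saturation.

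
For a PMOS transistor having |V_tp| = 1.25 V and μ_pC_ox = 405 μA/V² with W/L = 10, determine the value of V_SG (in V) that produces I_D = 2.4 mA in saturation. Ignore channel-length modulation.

k_p = μ_pC_ox · (W/L) = 4.05 mA/V².
In saturation I_D = ½ k_p (V_SG − |V_tp|)², so V_SG − |V_tp| = √(2 I_D / k_p) = √(2 × 2.4 / 4.05) = 1.09 V.
V_SG = 1.25 + 1.09 = 2.34 V.

V_SG = 2.34 V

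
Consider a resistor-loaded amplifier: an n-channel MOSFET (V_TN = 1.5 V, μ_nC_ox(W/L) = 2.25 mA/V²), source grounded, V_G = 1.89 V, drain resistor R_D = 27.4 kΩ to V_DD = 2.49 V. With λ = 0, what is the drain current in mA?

I_D = 0.0866 mA

V_GS = V_G = 1.89 V, so V_ov = 1.89 − 1.5 = 0.39 V.
Assume saturation: I_D = ½ k_n V_ov² = 0.5 × 2.25 × 0.39² = 0.171 mA, giving V_DS = V_DD − I_D R_D = 2.49 − 0.171 × 27.4 = -2.2 V.
But -2.2 V < V_ov = 0.39 V, so the device is actually in triode.
In triode I_D = k_n[V_ov V_DS − ½ V_DS²] and I_D = (V_DD − V_DS)/R_D. Equating: 30.8 V_DS² − 25.04 V_DS + 2.49 = 0, giving V_DS = 0.116 V (the root below V_ov).
I_D = (2.49 − 0.116) / 27.4 = 0.0866 mA.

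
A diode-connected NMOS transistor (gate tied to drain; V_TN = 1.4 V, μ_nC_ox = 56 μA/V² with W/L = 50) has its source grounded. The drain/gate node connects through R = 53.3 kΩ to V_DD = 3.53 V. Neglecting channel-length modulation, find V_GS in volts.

With gate tied to drain, V_GS = V_DS ≥ V_GS − V_TN, so the device is in saturation.
k_n = μ_nC_ox · (W/L) = 2.8 mA/V².
KCL at the drain: ½ k_n (V_GS − V_TN)² = (V_DD − V_GS)/R.
Let x = V_GS − 1.4. Then 74.6 x² + x − 2.13 = 0, giving x = 0.162 V (positive root), so V_GS = 1.56 V.
I_D = (V_DD − V_GS)/R = (3.53 − 1.56) / 53.3 = 0.0369 mA.

V_GS = 1.56 V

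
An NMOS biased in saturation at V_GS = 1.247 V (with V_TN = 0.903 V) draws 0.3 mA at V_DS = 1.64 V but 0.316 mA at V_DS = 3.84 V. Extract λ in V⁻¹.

λ = 0.0252 V⁻¹

With V_GS fixed, I_D ∝ (1 + λ V_DS) in saturation, so I_D2/I_D1 = (1 + λ V_DS2)/(1 + λ V_DS1).
0.316/0.3 = 1.053 = (1 + 3.84 λ)/(1 + 1.64 λ).
Solving: λ (I_D1 V_DS2 − I_D2 V_DS1) = I_D2 − I_D1, so λ = (0.316 − 0.3) / (0.3 × 3.84 − 0.316 × 1.64) = 0.016 / 0.634 = 0.0252 V⁻¹.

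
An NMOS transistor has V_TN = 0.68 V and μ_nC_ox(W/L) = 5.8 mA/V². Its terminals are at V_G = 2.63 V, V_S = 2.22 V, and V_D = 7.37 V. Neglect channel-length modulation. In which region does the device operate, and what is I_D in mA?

V_GS = V_G − V_S = 2.63 − 2.22 = 0.41 V; V_DS = V_D − V_S = 7.37 − 2.22 = 5.15 V.
V_GS = 0.41 V < V_TN = 0.68 V, so the transistor is in cutoff.

Cutoff; I_D = 0 mA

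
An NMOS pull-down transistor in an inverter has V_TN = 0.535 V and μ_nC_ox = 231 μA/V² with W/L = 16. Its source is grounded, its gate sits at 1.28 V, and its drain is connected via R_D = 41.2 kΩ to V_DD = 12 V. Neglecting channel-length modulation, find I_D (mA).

V_GS = V_G = 1.28 V, so V_ov = 1.28 − 0.535 = 0.745 V.
k_n = μ_nC_ox · (W/L) = 3.696 mA/V².
Assume saturation: I_D = ½ k_n V_ov² = 0.5 × 3.696 × 0.745² = 1.03 mA, giving V_DS = V_DD − I_D R_D = 12 − 1.03 × 41.2 = -30.3 V.
But -30.3 V < V_ov = 0.745 V, so the device is actually in triode.
In triode I_D = k_n[V_ov V_DS − ½ V_DS²] and I_D = (V_DD − V_DS)/R_D. Equating: 76.1 V_DS² − 114.4 V_DS + 12 = 0, giving V_DS = 0.113 V (the root below V_ov).
I_D = (12 − 0.113) / 41.2 = 0.289 mA.

I_D = 0.289 mA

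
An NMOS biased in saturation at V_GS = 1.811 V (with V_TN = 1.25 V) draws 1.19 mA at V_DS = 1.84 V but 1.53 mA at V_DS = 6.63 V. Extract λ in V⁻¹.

λ = 0.0670 V⁻¹

With V_GS fixed, I_D ∝ (1 + λ V_DS) in saturation, so I_D2/I_D1 = (1 + λ V_DS2)/(1 + λ V_DS1).
1.53/1.19 = 1.286 = (1 + 6.63 λ)/(1 + 1.84 λ).
Solving: λ (I_D1 V_DS2 − I_D2 V_DS1) = I_D2 − I_D1, so λ = (1.53 − 1.19) / (1.19 × 6.63 − 1.53 × 1.84) = 0.34 / 5.07 = 0.067 V⁻¹.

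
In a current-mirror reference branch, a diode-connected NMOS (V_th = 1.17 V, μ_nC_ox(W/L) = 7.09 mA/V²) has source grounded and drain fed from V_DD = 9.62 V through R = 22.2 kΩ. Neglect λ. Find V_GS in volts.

V_GS = 1.49 V

With gate tied to drain, V_GS = V_DS ≥ V_GS − V_th, so the device is in saturation.
KCL at the drain: ½ k_n (V_GS − V_th)² = (V_DD − V_GS)/R.
Let x = V_GS − 1.17. Then 78.7 x² + x − 8.45 = 0, giving x = 0.321 V (positive root), so V_GS = 1.49 V.
I_D = (V_DD − V_GS)/R = (9.62 − 1.49) / 22.2 = 0.366 mA.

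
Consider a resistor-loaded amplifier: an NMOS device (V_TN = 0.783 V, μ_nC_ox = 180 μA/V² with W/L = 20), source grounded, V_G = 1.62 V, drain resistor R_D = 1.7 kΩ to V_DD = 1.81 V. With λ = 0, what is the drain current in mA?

V_GS = V_G = 1.62 V, so V_ov = 1.62 − 0.783 = 0.837 V.
k_n = μ_nC_ox · (W/L) = 3.6 mA/V².
Assume saturation: I_D = ½ k_n V_ov² = 0.5 × 3.6 × 0.837² = 1.26 mA, giving V_DS = V_DD − I_D R_D = 1.81 − 1.26 × 1.7 = -0.334 V.
But -0.334 V < V_ov = 0.837 V, so the device is actually in triode.
In triode I_D = k_n[V_ov V_DS − ½ V_DS²] and I_D = (V_DD − V_DS)/R_D. Equating: 3.06 V_DS² − 6.122 V_DS + 1.81 = 0, giving V_DS = 0.361 V (the root below V_ov).
I_D = (1.81 − 0.361) / 1.7 = 0.853 mA.

I_D = 0.853 mA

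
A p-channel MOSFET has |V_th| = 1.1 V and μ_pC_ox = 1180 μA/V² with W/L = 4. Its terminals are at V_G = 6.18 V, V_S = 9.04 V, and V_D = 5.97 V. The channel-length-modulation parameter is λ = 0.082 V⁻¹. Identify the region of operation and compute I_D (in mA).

Saturation; I_D = 9.15 mA

V_SG = V_S − V_G = 9.04 − 6.18 = 2.86 V; V_SD = V_S − V_D = 9.04 − 5.97 = 3.07 V.
k_p = μ_pC_ox · (W/L) = 4.72 mA/V².
V_ov = V_SG − |V_th| = 2.86 − 1.1 = 1.76 V.
Since V_SD = 3.07 V ≥ V_ov = 1.76 V, the device is in saturation.
I_D = ½ k_p V_ov² (1 + λ V_SD) = 0.5 × 4.72 × 1.76² × (1 + 0.082 × 3.07) = 9.15 mA.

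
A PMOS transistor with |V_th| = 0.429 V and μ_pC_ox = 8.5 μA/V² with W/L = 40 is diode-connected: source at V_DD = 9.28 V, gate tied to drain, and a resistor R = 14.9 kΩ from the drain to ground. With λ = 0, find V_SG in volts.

V_SG = 2.11 V

With gate tied to drain, V_SG = V_SD ≥ V_SG − |V_th|, so the device is in saturation.
k_p = μ_pC_ox · (W/L) = 0.34 mA/V².
KCL at the drain: ½ k_p (V_SG − |V_th|)² = (V_DD − V_SG)/R.
Let x = V_SG − 0.429. Then 2.53 x² + x − 8.851 = 0, giving x = 1.68 V (positive root), so V_SG = 2.11 V.
I_D = (V_DD − V_SG)/R = (9.28 − 2.11) / 14.9 = 0.481 mA.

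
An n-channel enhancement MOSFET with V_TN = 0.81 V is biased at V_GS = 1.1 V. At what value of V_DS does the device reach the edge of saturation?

The boundary between triode and saturation is V_DS = V_GS − V_TN = V_ov.
V_ov = 1.1 − 0.81 = 0.29 V.

V_DS,sat = 0.290 V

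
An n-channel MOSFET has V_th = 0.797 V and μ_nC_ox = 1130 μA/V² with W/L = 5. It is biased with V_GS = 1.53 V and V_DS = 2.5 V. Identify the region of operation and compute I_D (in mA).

Saturation; I_D = 1.52 mA

k_n = μ_nC_ox · (W/L) = 5.65 mA/V².
V_ov = V_GS − V_th = 1.53 − 0.797 = 0.733 V.
Since V_DS = 2.5 V ≥ V_ov = 0.733 V, the device is in saturation.
I_D = ½ k_n V_ov² = 0.5 × 5.65 × 0.733² = 1.52 mA.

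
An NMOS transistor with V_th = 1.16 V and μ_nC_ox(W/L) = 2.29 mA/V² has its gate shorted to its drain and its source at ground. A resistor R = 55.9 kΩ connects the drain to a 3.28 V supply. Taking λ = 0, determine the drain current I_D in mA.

With gate tied to drain, V_GS = V_DS ≥ V_GS − V_th, so the device is in saturation.
KCL at the drain: ½ k_n (V_GS − V_th)² = (V_DD − V_GS)/R.
Let x = V_GS − 1.16. Then 64 x² + x − 2.12 = 0, giving x = 0.174 V (positive root), so V_GS = 1.33 V.
I_D = (V_DD − V_GS)/R = (3.28 − 1.33) / 55.9 = 0.0348 mA.

I_D = 0.0348 mA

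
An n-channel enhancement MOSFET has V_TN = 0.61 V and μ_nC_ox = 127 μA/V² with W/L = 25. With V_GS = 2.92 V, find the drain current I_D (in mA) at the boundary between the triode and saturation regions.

I_D = 8.47 mA

At the boundary V_DS = V_ov = V_GS − V_TN = 2.92 − 0.61 = 2.31 V.
k_n = μ_nC_ox · (W/L) = 3.175 mA/V².
I_D = ½ k_n V_ov² = 0.5 × 3.175 × 2.31² = 8.47 mA.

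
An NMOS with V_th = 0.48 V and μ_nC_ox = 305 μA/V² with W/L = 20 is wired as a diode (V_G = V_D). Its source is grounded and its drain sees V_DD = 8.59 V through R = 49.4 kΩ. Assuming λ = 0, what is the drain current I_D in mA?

I_D = 0.160 mA

With gate tied to drain, V_GS = V_DS ≥ V_GS − V_th, so the device is in saturation.
k_n = μ_nC_ox · (W/L) = 6.1 mA/V².
KCL at the drain: ½ k_n (V_GS − V_th)² = (V_DD − V_GS)/R.
Let x = V_GS − 0.48. Then 151 x² + x − 8.11 = 0, giving x = 0.229 V (positive root), so V_GS = 0.709 V.
I_D = (V_DD − V_GS)/R = (8.59 − 0.709) / 49.4 = 0.16 mA.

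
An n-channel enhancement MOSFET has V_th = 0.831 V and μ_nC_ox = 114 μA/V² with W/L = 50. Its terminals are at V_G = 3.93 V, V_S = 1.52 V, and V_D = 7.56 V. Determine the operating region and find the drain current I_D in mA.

V_GS = V_G − V_S = 3.93 − 1.52 = 2.41 V; V_DS = V_D − V_S = 7.56 − 1.52 = 6.04 V.
k_n = μ_nC_ox · (W/L) = 5.7 mA/V².
V_ov = V_GS − V_th = 2.41 − 0.831 = 1.58 V.
Since V_DS = 6.04 V ≥ V_ov = 1.58 V, the device is in saturation.
I_D = ½ k_n V_ov² = 0.5 × 5.7 × 1.58² = 7.11 mA.

Saturation; I_D = 7.11 mA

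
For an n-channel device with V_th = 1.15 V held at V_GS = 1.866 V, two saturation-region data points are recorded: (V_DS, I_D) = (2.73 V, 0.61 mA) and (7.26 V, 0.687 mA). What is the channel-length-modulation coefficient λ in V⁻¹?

λ = 0.0302 V⁻¹

With V_GS fixed, I_D ∝ (1 + λ V_DS) in saturation, so I_D2/I_D1 = (1 + λ V_DS2)/(1 + λ V_DS1).
0.687/0.61 = 1.126 = (1 + 7.26 λ)/(1 + 2.73 λ).
Solving: λ (I_D1 V_DS2 − I_D2 V_DS1) = I_D2 − I_D1, so λ = (0.687 − 0.61) / (0.61 × 7.26 − 0.687 × 2.73) = 0.077 / 2.55 = 0.0302 V⁻¹.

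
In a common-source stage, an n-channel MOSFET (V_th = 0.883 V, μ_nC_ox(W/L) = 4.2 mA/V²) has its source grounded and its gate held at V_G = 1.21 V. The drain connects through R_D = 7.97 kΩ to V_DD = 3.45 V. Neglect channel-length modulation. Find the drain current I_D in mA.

I_D = 0.225 mA

V_GS = V_G = 1.21 V, so V_ov = 1.21 − 0.883 = 0.327 V.
Assume saturation: I_D = ½ k_n V_ov² = 0.5 × 4.2 × 0.327² = 0.225 mA, giving V_DS = V_DD − I_D R_D = 3.45 − 0.225 × 7.97 = 1.66 V.
V_DS = 1.66 V ≥ V_ov = 0.327 V, confirming saturation.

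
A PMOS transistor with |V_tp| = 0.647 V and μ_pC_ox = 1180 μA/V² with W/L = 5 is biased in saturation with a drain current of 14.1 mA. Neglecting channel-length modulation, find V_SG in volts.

V_SG = 2.83 V

k_p = μ_pC_ox · (W/L) = 5.9 mA/V².
In saturation I_D = ½ k_p (V_SG − |V_tp|)², so V_SG − |V_tp| = √(2 I_D / k_p) = √(2 × 14.1 / 5.9) = 2.19 V.
V_SG = 0.647 + 2.19 = 2.83 V.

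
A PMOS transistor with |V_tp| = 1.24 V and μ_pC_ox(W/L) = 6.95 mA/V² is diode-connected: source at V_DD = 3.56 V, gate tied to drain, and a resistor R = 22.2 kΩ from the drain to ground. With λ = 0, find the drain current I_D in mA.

With gate tied to drain, V_SG = V_SD ≥ V_SG − |V_tp|, so the device is in saturation.
KCL at the drain: ½ k_p (V_SG − |V_tp|)² = (V_DD − V_SG)/R.
Let x = V_SG − 1.24. Then 77.1 x² + x − 2.32 = 0, giving x = 0.167 V (positive root), so V_SG = 1.41 V.
I_D = (V_DD − V_SG)/R = (3.56 − 1.41) / 22.2 = 0.097 mA.

I_D = 0.0970 mA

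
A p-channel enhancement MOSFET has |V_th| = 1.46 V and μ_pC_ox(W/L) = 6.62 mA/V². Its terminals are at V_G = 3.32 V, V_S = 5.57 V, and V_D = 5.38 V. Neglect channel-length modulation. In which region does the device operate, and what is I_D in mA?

Triode; I_D = 0.874 mA

V_SG = V_S − V_G = 5.57 − 3.32 = 2.25 V; V_SD = V_S − V_D = 5.57 − 5.38 = 0.19 V.
V_ov = V_SG − |V_th| = 2.25 − 1.46 = 0.79 V.
Since V_SD = 0.19 V < V_ov = 0.79 V, the device is in the triode region.
I_D = k_p [V_ov · V_SD − ½ V_SD²] = 6.62 × [0.79 × 0.19 − 0.5 × 0.19²] = 0.874 mA.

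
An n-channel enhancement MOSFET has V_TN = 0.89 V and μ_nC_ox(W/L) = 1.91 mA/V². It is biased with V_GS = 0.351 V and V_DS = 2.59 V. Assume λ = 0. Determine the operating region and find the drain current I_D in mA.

V_GS = 0.351 V < V_TN = 0.89 V, so the transistor is in cutoff.

Cutoff; I_D = 0 mA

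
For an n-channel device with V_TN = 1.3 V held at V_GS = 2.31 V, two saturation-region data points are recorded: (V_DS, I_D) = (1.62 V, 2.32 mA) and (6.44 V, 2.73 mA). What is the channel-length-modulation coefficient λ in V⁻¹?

With V_GS fixed, I_D ∝ (1 + λ V_DS) in saturation, so I_D2/I_D1 = (1 + λ V_DS2)/(1 + λ V_DS1).
2.73/2.32 = 1.177 = (1 + 6.44 λ)/(1 + 1.62 λ).
Solving: λ (I_D1 V_DS2 − I_D2 V_DS1) = I_D2 − I_D1, so λ = (2.73 − 2.32) / (2.32 × 6.44 − 2.73 × 1.62) = 0.41 / 10.5 = 0.039 V⁻¹.

λ = 0.0390 V⁻¹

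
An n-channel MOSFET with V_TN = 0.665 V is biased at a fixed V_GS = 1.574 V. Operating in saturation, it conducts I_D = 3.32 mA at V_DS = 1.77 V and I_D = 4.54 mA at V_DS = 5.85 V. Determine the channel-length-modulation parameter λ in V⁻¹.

With V_GS fixed, I_D ∝ (1 + λ V_DS) in saturation, so I_D2/I_D1 = (1 + λ V_DS2)/(1 + λ V_DS1).
4.54/3.32 = 1.367 = (1 + 5.85 λ)/(1 + 1.77 λ).
Solving: λ (I_D1 V_DS2 − I_D2 V_DS1) = I_D2 − I_D1, so λ = (4.54 − 3.32) / (3.32 × 5.85 − 4.54 × 1.77) = 1.22 / 11.4 = 0.107 V⁻¹.

λ = 0.107 V⁻¹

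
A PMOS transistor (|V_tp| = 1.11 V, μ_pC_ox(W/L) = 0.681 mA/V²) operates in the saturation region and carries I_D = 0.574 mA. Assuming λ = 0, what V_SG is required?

V_SG = 2.41 V

In saturation I_D = ½ k_p (V_SG − |V_tp|)², so V_SG − |V_tp| = √(2 I_D / k_p) = √(2 × 0.574 / 0.681) = 1.3 V.
V_SG = 1.11 + 1.3 = 2.41 V.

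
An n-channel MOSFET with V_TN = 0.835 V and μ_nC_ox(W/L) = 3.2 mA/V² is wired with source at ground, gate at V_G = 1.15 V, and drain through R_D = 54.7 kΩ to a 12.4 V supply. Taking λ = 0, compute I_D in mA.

V_GS = V_G = 1.15 V, so V_ov = 1.15 − 0.835 = 0.315 V.
Assume saturation: I_D = ½ k_n V_ov² = 0.5 × 3.2 × 0.315² = 0.159 mA, giving V_DS = V_DD − I_D R_D = 12.4 − 0.159 × 54.7 = 3.72 V.
V_DS = 3.72 V ≥ V_ov = 0.315 V, confirming saturation.

I_D = 0.159 mA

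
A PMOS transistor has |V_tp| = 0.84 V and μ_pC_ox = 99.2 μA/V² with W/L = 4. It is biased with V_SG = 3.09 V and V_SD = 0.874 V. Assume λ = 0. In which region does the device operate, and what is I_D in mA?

Triode; I_D = 0.629 mA

k_p = μ_pC_ox · (W/L) = 0.3968 mA/V².
V_ov = V_SG − |V_tp| = 3.09 − 0.84 = 2.25 V.
Since V_SD = 0.874 V < V_ov = 2.25 V, the device is in the triode region.
I_D = k_p [V_ov · V_SD − ½ V_SD²] = 0.3968 × [2.25 × 0.874 − 0.5 × 0.874²] = 0.629 mA.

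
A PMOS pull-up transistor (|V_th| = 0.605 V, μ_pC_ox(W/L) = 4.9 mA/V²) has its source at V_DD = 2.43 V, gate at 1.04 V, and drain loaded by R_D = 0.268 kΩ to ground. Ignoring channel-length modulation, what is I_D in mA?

I_D = 1.51 mA

V_SG = V_DD − V_G = 2.43 − 1.04 = 1.39 V, so V_ov = 1.39 − 0.605 = 0.785 V.
Assume saturation: I_D = ½ k_p V_ov² = 0.5 × 4.9 × 0.785² = 1.51 mA, giving V_SD = V_DD − I_D R_D = 2.43 − 1.51 × 0.268 = 2.03 V.
V_SD = 2.03 V ≥ V_ov = 0.785 V, confirming saturation.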